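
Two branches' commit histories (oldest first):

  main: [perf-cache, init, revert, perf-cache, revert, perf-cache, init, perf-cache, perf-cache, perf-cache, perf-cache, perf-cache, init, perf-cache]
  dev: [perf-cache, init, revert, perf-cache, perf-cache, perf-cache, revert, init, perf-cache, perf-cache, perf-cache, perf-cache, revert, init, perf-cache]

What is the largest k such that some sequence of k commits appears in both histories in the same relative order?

One common subsequence of length 12: perf-cache (main #1, dev #1); then init (main #2, dev #2); then revert (main #3, dev #3); then perf-cache (main #4, dev #6); then revert (main #5, dev #7); then init (main #7, dev #8); then perf-cache (main #8, dev #9); then perf-cache (main #9, dev #10); then perf-cache (main #10, dev #11); then perf-cache (main #11, dev #12); then init (main #13, dev #14); then perf-cache (main #14, dev #15). The LCS DP gives dp[14][15] = 12, so this is optimal.

12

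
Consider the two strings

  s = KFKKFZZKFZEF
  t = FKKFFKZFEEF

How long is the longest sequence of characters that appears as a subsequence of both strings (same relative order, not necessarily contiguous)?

8

Pick F (s #2, t #1), then K (s #3, t #2), then K (s #4, t #3), then F (s #5, t #5), then Z (s #7, t #7), then F (s #9, t #8), then E (s #11, t #10), then F (s #12, t #11); all 8 characters appear in both, in order. The LCS DP gives dp[12][11] = 8, so this is optimal.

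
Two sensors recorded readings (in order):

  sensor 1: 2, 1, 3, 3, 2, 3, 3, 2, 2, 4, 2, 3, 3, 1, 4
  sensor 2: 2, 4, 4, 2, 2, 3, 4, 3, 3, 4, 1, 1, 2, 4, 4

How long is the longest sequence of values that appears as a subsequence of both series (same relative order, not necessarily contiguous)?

8

Pick 2 at sensor 1[1]=sensor 2[4], then 2 at sensor 1[5]=sensor 2[5], then 3 at sensor 1[7]=sensor 2[6], then 4 at sensor 1[10]=sensor 2[7], then 3 at sensor 1[12]=sensor 2[8], then 3 at sensor 1[13]=sensor 2[9], then 1 at sensor 1[14]=sensor 2[12], then 4 at sensor 1[15]=sensor 2[15]; all 8 values appear in both, in order. The LCS DP gives dp[15][15] = 8, so this is optimal.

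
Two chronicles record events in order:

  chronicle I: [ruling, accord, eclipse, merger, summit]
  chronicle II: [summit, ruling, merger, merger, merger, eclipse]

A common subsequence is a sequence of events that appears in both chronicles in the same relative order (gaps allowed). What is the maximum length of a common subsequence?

2

Match ruling [1,2] → eclipse [3,6] — 2 events in the same relative order in both. dp[5][6] = 2 confirms this is the maximum.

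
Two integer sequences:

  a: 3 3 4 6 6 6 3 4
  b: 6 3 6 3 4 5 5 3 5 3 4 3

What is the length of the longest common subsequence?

5

Let dp[i][j] be the LCS length of the first i values of a and the first j values of b. dp[i][j] = dp[i-1][j-1]+1 when the i-th and j-th values match, else max(dp[i-1][j], dp[i][j-1]).
    ·  6  3  6  3  4  5  5  3  5  3  4  3
 ·  0  0  0  0  0  0  0  0  0  0  0  0  0
 3  0  0  1  1  1  1  1  1  1  1  1  1  1
 3  0  0  1  1  2  2  2  2  2  2  2  2  2
 4  0  0  1  1  2  3  3  3  3  3  3  3  3
 6  0  1  1  2  2  3  3  3  3  3  3  3  3
 6  0  1  1  2  2  3  3  3  3  3  3  3  3
 6  0  1  1  2  2  3  3  3  3  3  3  3  3
 3  0  1  2  2  3  3  3  3  4  4  4  4  4
 4  0  1  2  2  3  4  4  4  4  4  4  5  5
dp[8][12] = 5. One LCS (by backtracking along matches): 3, 3, 4, 3, 4.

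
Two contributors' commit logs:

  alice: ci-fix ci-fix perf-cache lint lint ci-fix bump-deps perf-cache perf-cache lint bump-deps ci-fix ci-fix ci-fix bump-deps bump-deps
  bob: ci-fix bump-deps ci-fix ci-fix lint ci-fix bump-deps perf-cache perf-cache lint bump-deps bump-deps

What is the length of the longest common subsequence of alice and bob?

10

Taking ci-fix at alice[1]=bob[3] → ci-fix at alice[2]=bob[4] → lint at alice[5]=bob[5] → ci-fix at alice[6]=bob[6] → bump-deps at alice[7]=bob[7] → perf-cache at alice[8]=bob[8] → perf-cache at alice[9]=bob[9] → lint at alice[10]=bob[10] → bump-deps at alice[15]=bob[11] → bump-deps at alice[16]=bob[12] gives a common subsequence of length 10. Since dp[16][12] = 10, nothing longer is possible.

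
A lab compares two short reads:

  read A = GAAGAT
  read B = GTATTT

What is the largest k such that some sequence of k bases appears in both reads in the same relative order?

3

One common subsequence of length 3: G [1,1] → A [2,3] → T [6,6]. Since dp[6][6] = 3, nothing longer is possible.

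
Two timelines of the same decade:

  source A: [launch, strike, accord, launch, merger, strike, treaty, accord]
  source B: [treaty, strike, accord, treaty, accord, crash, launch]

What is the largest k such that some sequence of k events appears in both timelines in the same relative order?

One common subsequence of length 4: strike (source A #2, source B #2), then accord (source A #3, source B #3), then treaty (source A #7, source B #4), then accord (source A #8, source B #5). Since dp[8][7] = 4, nothing longer is possible.

4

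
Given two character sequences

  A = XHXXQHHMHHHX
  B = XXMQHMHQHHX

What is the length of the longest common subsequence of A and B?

One common subsequence of length 9: X at A[1]=B[1] → X at A[3]=B[2] → Q at A[5]=B[4] → H at A[7]=B[5] → M at A[8]=B[6] → H at A[9]=B[7] → H at A[10]=B[9] → H at A[11]=B[10] → X at A[12]=B[11], and the DP table's final entry dp[12][11] is also 9, so no common subsequence is longer.

9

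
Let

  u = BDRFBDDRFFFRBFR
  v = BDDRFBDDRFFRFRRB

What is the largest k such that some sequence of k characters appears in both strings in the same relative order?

13

One common subsequence of length 13: B (u #1, v #1), D (u #2, v #3), R (u #3, v #4), F (u #4, v #5), B (u #5, v #6), D (u #6, v #7), D (u #7, v #8), R (u #8, v #9), F (u #9, v #10), F (u #10, v #11), F (u #11, v #13), R (u #12, v #15), B (u #13, v #16). dp[15][16] = 13 confirms this is the maximum.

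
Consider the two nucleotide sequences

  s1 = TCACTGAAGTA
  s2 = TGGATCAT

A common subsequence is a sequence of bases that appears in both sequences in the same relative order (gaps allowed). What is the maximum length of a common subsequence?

One common subsequence of length 5: T [1,1]; then A [3,4]; then C [4,6]; then A [8,7]; then T [10,8]. dp[11][8] = 5 confirms this is the maximum.

5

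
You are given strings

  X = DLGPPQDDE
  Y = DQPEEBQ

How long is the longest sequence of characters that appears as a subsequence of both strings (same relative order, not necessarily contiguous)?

Taking D at X[1]=Y[1]; then P at X[4]=Y[3]; then Q at X[6]=Y[7] gives a common subsequence of length 3, and the DP table's final entry dp[9][7] is also 3, so no common subsequence is longer.

3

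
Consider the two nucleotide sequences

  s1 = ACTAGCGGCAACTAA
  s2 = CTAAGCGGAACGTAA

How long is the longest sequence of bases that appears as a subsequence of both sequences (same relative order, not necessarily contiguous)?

Taking C at s1[2]=s2[1]; then T at s1[3]=s2[2]; then A at s1[4]=s2[4]; then G at s1[5]=s2[5]; then C at s1[6]=s2[6]; then G at s1[7]=s2[7]; then G at s1[8]=s2[8]; then A at s1[10]=s2[9]; then A at s1[11]=s2[10]; then C at s1[12]=s2[11]; then T at s1[13]=s2[13]; then A at s1[14]=s2[14]; then A at s1[15]=s2[15] gives a common subsequence of length 13. The LCS DP gives dp[15][15] = 13, so this is optimal.

13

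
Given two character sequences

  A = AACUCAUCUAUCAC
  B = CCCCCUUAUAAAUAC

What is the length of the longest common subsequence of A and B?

8

Pick C [3,5]; then U [4,7]; then A [6,8]; then U [7,9]; then A [10,12]; then U [11,13]; then A [13,14]; then C [14,15]; all 8 characters appear in both, in order. Since dp[14][15] = 8, nothing longer is possible.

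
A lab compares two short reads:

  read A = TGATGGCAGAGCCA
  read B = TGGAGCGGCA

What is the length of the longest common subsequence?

9

Match T (read A #1, read B #1), then G (read A #2, read B #3), then A (read A #3, read B #4), then G (read A #6, read B #5), then C (read A #7, read B #6), then G (read A #9, read B #7), then G (read A #11, read B #8), then C (read A #13, read B #9), then A (read A #14, read B #10) — 9 bases in the same relative order in both, and the DP table's final entry dp[14][10] is also 9, so no common subsequence is longer.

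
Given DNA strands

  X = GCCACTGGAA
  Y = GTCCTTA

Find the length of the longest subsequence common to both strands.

Let dp[i][j] be the LCS length of the first i bases of X and the first j bases of Y. dp[i][j] = dp[i-1][j-1]+1 when the i-th and j-th bases match, else max(dp[i-1][j], dp[i][j-1]).
    ·  G  T  C  C  T  T  A
 ·  0  0  0  0  0  0  0  0
 G  0  1  1  1  1  1  1  1
 C  0  1  1  2  2  2  2  2
 C  0  1  1  2  3  3  3  3
 A  0  1  1  2  3  3  3  4
 C  0  1  1  2  3  3  3  4
 T  0  1  2  2  3  4  4  4
 G  0  1  2  2  3  4  4  4
 G  0  1  2  2  3  4  4  4
 A  0  1  2  2  3  4  4  5
 A  0  1  2  2  3  4  4  5
dp[10][7] = 5. One LCS (by backtracking along matches): GCCTA.

5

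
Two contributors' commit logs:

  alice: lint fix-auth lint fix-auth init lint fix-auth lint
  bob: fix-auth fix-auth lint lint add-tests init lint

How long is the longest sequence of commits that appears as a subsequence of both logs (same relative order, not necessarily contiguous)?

Taking lint (alice #1, bob #3), then lint (alice #3, bob #4), then init (alice #5, bob #6), then lint (alice #8, bob #7) gives a common subsequence of length 4. Since dp[8][7] = 4, nothing longer is possible.

4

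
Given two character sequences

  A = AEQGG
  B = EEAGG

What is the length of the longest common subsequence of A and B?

3

One common subsequence of length 3: A (A #1, B #3); then G (A #4, B #4); then G (A #5, B #5). The LCS DP gives dp[5][5] = 3, so this is optimal.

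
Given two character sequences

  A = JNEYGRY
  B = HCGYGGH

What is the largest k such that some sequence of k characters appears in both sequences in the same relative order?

Match Y [4,4], G [5,6] — 2 characters in the same relative order in both, and the DP table's final entry dp[7][7] is also 2, so no common subsequence is longer.

2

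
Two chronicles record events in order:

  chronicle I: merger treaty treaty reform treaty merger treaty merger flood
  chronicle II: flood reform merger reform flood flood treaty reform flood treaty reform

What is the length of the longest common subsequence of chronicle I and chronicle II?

4

One common subsequence of length 4: merger at chronicle I[1]=chronicle II[3]; then treaty at chronicle I[2]=chronicle II[7]; then treaty at chronicle I[3]=chronicle II[10]; then reform at chronicle I[4]=chronicle II[11]. The LCS DP gives dp[9][11] = 4, so this is optimal.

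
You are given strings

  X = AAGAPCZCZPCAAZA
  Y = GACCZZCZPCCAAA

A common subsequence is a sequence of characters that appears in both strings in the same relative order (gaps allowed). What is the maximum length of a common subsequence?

11

Match G (X #3, Y #1), A (X #4, Y #2), C (X #6, Y #4), Z (X #7, Y #6), C (X #8, Y #7), Z (X #9, Y #8), P (X #10, Y #9), C (X #11, Y #11), A (X #12, Y #12), A (X #13, Y #13), A (X #15, Y #14) — 11 characters in the same relative order in both. The LCS DP gives dp[15][14] = 11, so this is optimal.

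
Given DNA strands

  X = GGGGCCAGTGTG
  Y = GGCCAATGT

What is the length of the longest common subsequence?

8

One common subsequence of length 8: G (X #3, Y #1) → G (X #4, Y #2) → C (X #5, Y #3) → C (X #6, Y #4) → A (X #7, Y #6) → T (X #9, Y #7) → G (X #10, Y #8) → T (X #11, Y #9). The LCS DP gives dp[12][9] = 8, so this is optimal.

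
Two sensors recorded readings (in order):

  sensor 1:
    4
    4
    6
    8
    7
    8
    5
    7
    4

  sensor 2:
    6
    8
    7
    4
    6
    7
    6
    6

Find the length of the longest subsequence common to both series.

One common subsequence of length 4: 6 at sensor 1[3]=sensor 2[1], then 8 at sensor 1[4]=sensor 2[2], then 7 at sensor 1[5]=sensor 2[3], then 7 at sensor 1[8]=sensor 2[6]. Since dp[9][8] = 4, nothing longer is possible.

4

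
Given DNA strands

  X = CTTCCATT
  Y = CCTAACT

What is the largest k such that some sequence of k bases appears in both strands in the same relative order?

4

Let dp[i][j] be the LCS length of the first i bases of X and the first j bases of Y. dp[i][j] = dp[i-1][j-1]+1 when the i-th and j-th bases match, else max(dp[i-1][j], dp[i][j-1]).
    ·  C  C  T  A  A  C  T
 ·  0  0  0  0  0  0  0  0
 C  0  1  1  1  1  1  1  1
 T  0  1  1  2  2  2  2  2
 T  0  1  1  2  2  2  2  3
 C  0  1  2  2  2  2  3  3
 C  0  1  2  2  2  2  3  3
 A  0  1  2  2  3  3  3  3
 T  0  1  2  3  3  3  3  4
 T  0  1  2  3  3  3  3  4
dp[8][7] = 4. One LCS (by backtracking along matches): CTCT.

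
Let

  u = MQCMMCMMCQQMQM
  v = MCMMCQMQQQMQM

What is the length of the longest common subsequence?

One common subsequence of length 11: M (u #1, v #1), then C (u #3, v #2), then M (u #4, v #3), then M (u #5, v #4), then C (u #6, v #5), then M (u #7, v #7), then Q (u #10, v #9), then Q (u #11, v #10), then M (u #12, v #11), then Q (u #13, v #12), then M (u #14, v #13). The LCS DP gives dp[14][13] = 11, so this is optimal.

11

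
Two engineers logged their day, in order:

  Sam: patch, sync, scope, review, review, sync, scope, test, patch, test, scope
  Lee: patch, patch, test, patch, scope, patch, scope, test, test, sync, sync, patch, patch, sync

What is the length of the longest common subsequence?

5

Pick patch at Sam[1]=Lee[4]; then scope at Sam[3]=Lee[5]; then scope at Sam[7]=Lee[7]; then test at Sam[8]=Lee[9]; then patch at Sam[9]=Lee[13]; all 5 tasks appear in both, in order. The LCS DP gives dp[11][14] = 5, so this is optimal.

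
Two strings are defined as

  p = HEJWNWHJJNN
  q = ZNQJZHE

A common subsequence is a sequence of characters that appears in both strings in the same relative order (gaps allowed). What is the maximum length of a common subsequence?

One common subsequence of length 2: H (p #1, q #6) → E (p #2, q #7), and the DP table's final entry dp[11][7] is also 2, so no common subsequence is longer.

2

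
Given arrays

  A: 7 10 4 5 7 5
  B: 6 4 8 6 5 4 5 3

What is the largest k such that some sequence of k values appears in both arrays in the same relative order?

3

Let dp[i][j] be the LCS length of the first i values of A and the first j values of B. dp[i][j] = dp[i-1][j-1]+1 when the i-th and j-th values match, else max(dp[i-1][j], dp[i][j-1]).
    ·  6  4  8  6  5  4  5  3
 ·  0  0  0  0  0  0  0  0  0
 7  0  0  0  0  0  0  0  0  0
10  0  0  0  0  0  0  0  0  0
 4  0  0  1  1  1  1  1  1  1
 5  0  0  1  1  1  2  2  2  2
 7  0  0  1  1  1  2  2  2  2
 5  0  0  1  1  1  2  2  3  3
dp[6][8] = 3. One LCS (by backtracking along matches): 4, 5, 5.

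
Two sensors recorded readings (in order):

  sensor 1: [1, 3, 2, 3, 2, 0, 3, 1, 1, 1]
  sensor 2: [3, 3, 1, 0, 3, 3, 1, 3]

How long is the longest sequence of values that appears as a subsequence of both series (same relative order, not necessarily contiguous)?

5

Taking 3 at sensor 1[2]=sensor 2[1]; then 3 at sensor 1[4]=sensor 2[2]; then 0 at sensor 1[6]=sensor 2[4]; then 3 at sensor 1[7]=sensor 2[6]; then 1 at sensor 1[8]=sensor 2[7] gives a common subsequence of length 5. The LCS DP gives dp[10][8] = 5, so this is optimal.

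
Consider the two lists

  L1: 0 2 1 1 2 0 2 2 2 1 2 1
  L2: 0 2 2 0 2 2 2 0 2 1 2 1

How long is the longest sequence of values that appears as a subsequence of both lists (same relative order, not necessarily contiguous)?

10

Let dp[i][j] be the LCS length of the first i values of L1 and the first j values of L2. dp[i][j] = dp[i-1][j-1]+1 when the i-th and j-th values match, else max(dp[i-1][j], dp[i][j-1]).
    ·  0  2  2  0  2  2  2  0  2  1  2  1
 ·  0  0  0  0  0  0  0  0  0  0  0  0  0
 0  0  1  1  1  1  1  1  1  1  1  1  1  1
 2  0  1  2  2  2  2  2  2  2  2  2  2  2
 1  0  1  2  2  2  2  2  2  2  2  3  3  3
 1  0  1  2  2  2  2  2  2  2  2  3  3  4
 2  0  1  2  3  3  3  3  3  3  3  3  4  4
 0  0  1  2  3  4  4  4  4  4  4  4  4  4
 2  0  1  2  3  4  5  5  5  5  5  5  5  5
 2  0  1  2  3  4  5  6  6  6  6  6  6  6
 2  0  1  2  3  4  5  6  7  7  7  7  7  7
 1  0  1  2  3  4  5  6  7  7  7  8  8  8
 2  0  1  2  3  4  5  6  7  7  8  8  9  9
 1  0  1  2  3  4  5  6  7  7  8  9  9 10
dp[12][12] = 10. One LCS (by backtracking along matches): 0, 2, 2, 0, 2, 2, 2, 1, 2, 1.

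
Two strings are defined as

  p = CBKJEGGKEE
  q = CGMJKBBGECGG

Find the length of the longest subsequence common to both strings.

5

Let dp[i][j] be the LCS length of the first i characters of p and the first j characters of q. dp[i][j] = dp[i-1][j-1]+1 when the i-th and j-th characters match, else max(dp[i-1][j], dp[i][j-1]).
    ·  C  G  M  J  K  B  B  G  E  C  G  G
 ·  0  0  0  0  0  0  0  0  0  0  0  0  0
 C  0  1  1  1  1  1  1  1  1  1  1  1  1
 B  0  1  1  1  1  1  2  2  2  2  2  2  2
 K  0  1  1  1  1  2  2  2  2  2  2  2  2
 J  0  1  1  1  2  2  2  2  2  2  2  2  2
 E  0  1  1  1  2  2  2  2  2  3  3  3  3
 G  0  1  2  2  2  2  2  2  3  3  3  4  4
 G  0  1  2  2  2  2  2  2  3  3  3  4  5
 K  0  1  2  2  2  3  3  3  3  3  3  4  5
 E  0  1  2  2  2  3  3  3  3  4  4  4  5
 E  0  1  2  2  2  3  3  3  3  4  4  4  5
dp[10][12] = 5. One LCS (by backtracking along matches): CBEGG.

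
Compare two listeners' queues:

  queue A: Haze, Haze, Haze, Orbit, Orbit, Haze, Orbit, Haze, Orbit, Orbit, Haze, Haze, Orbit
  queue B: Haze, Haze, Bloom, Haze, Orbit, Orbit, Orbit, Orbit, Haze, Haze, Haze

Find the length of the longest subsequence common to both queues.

Taking Haze (queue A #1, queue B #1); then Haze (queue A #2, queue B #2); then Haze (queue A #3, queue B #4); then Orbit (queue A #4, queue B #6); then Orbit (queue A #5, queue B #7); then Orbit (queue A #7, queue B #8); then Haze (queue A #8, queue B #9); then Haze (queue A #11, queue B #10); then Haze (queue A #12, queue B #11) gives a common subsequence of length 9. dp[13][11] = 9 confirms this is the maximum.

9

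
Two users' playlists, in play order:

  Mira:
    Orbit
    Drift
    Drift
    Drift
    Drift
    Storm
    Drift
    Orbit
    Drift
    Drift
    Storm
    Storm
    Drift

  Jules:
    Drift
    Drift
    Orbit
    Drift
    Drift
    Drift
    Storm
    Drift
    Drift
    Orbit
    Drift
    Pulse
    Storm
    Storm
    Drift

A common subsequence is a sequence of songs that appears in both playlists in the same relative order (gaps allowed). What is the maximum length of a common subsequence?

Taking Orbit at Mira[1]=Jules[3] → Drift at Mira[2]=Jules[4] → Drift at Mira[3]=Jules[5] → Drift at Mira[4]=Jules[6] → Drift at Mira[5]=Jules[8] → Drift at Mira[7]=Jules[9] → Orbit at Mira[8]=Jules[10] → Drift at Mira[9]=Jules[11] → Storm at Mira[11]=Jules[13] → Storm at Mira[12]=Jules[14] → Drift at Mira[13]=Jules[15] gives a common subsequence of length 11. The LCS DP gives dp[13][15] = 11, so this is optimal.

11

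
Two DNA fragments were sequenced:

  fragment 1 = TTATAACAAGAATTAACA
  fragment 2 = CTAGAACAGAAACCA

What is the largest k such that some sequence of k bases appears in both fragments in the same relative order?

12

Match T [2,2], A [3,3], A [5,5], A [6,6], C [7,7], A [9,8], G [10,9], A [11,10], A [12,11], A [15,12], C [17,14], A [18,15] — 12 bases in the same relative order in both, and the DP table's final entry dp[18][15] is also 12, so no common subsequence is longer.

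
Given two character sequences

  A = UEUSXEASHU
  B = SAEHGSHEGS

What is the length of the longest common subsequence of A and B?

4

Let dp[i][j] be the LCS length of the first i characters of A and the first j characters of B. dp[i][j] = dp[i-1][j-1]+1 when the i-th and j-th characters match, else max(dp[i-1][j], dp[i][j-1]).
    ·  S  A  E  H  G  S  H  E  G  S
 ·  0  0  0  0  0  0  0  0  0  0  0
 U  0  0  0  0  0  0  0  0  0  0  0
 E  0  0  0  1  1  1  1  1  1  1  1
 U  0  0  0  1  1  1  1  1  1  1  1
 S  0  1  1  1  1  1  2  2  2  2  2
 X  0  1  1  1  1  1  2  2  2  2  2
 E  0  1  1  2  2  2  2  2  3  3  3
 A  0  1  2  2  2  2  2  2  3  3  3
 S  0  1  2  2  2  2  3  3  3  3  4
 H  0  1  2  2  3  3  3  4  4  4  4
 U  0  1  2  2  3  3  3  4  4  4  4
dp[10][10] = 4. One LCS (by backtracking along matches): ESES.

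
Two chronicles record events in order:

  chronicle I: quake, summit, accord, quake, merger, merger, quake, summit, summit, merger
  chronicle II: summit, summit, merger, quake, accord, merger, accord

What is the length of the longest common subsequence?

4

Pick summit (chronicle I #2, chronicle II #2) → merger (chronicle I #6, chronicle II #3) → quake (chronicle I #7, chronicle II #4) → merger (chronicle I #10, chronicle II #6); all 4 events appear in both, in order. The LCS DP gives dp[10][7] = 4, so this is optimal.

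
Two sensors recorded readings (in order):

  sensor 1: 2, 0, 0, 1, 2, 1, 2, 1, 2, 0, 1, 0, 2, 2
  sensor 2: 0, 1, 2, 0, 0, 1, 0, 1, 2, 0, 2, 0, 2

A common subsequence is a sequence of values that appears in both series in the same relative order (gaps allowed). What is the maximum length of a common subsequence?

9

Pick 2 at sensor 1[1]=sensor 2[3]; then 0 at sensor 1[2]=sensor 2[4]; then 0 at sensor 1[3]=sensor 2[5]; then 1 at sensor 1[4]=sensor 2[6]; then 1 at sensor 1[6]=sensor 2[8]; then 2 at sensor 1[7]=sensor 2[9]; then 2 at sensor 1[9]=sensor 2[11]; then 0 at sensor 1[12]=sensor 2[12]; then 2 at sensor 1[14]=sensor 2[13]; all 9 values appear in both, in order. dp[14][13] = 9 confirms this is the maximum.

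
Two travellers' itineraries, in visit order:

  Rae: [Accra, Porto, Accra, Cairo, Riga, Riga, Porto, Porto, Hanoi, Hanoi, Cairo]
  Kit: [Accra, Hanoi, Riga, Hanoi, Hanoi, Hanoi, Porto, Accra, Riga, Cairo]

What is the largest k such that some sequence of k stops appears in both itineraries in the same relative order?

5

Pick Accra (Rae #1, Kit #1), then Porto (Rae #2, Kit #7), then Accra (Rae #3, Kit #8), then Riga (Rae #6, Kit #9), then Cairo (Rae #11, Kit #10); all 5 stops appear in both, in order. The LCS DP gives dp[11][10] = 5, so this is optimal.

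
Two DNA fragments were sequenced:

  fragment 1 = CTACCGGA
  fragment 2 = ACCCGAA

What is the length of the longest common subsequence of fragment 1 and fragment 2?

5

Taking C at fragment 1[1]=fragment 2[2] → C at fragment 1[4]=fragment 2[3] → C at fragment 1[5]=fragment 2[4] → G at fragment 1[6]=fragment 2[5] → A at fragment 1[8]=fragment 2[7] gives a common subsequence of length 5. Since dp[8][7] = 5, nothing longer is possible.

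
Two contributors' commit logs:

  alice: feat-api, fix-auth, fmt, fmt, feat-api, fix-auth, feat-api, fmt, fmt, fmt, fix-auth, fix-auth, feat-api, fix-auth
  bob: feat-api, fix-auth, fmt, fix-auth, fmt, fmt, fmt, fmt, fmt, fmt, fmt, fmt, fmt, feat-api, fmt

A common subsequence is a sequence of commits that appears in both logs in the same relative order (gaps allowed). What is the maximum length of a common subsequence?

8

Pick feat-api (alice #1, bob #1), then fix-auth (alice #2, bob #4), then fmt (alice #3, bob #9), then fmt (alice #4, bob #10), then fmt (alice #8, bob #11), then fmt (alice #9, bob #12), then fmt (alice #10, bob #13), then feat-api (alice #13, bob #14); all 8 commits appear in both, in order. The LCS DP gives dp[14][15] = 8, so this is optimal.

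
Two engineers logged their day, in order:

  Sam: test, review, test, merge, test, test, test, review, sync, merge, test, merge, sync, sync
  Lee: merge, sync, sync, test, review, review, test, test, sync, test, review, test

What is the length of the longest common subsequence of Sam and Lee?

7

Match test at Sam[1]=Lee[4]; then review at Sam[2]=Lee[6]; then test at Sam[3]=Lee[7]; then test at Sam[5]=Lee[8]; then test at Sam[7]=Lee[10]; then review at Sam[8]=Lee[11]; then test at Sam[11]=Lee[12] — 7 tasks in the same relative order in both, and the DP table's final entry dp[14][12] is also 7, so no common subsequence is longer.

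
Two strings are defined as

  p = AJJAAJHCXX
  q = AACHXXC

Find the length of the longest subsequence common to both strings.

One common subsequence of length 5: A [1,1], then A [4,2], then H [7,4], then X [9,5], then X [10,6], and the DP table's final entry dp[10][7] is also 5, so no common subsequence is longer.

5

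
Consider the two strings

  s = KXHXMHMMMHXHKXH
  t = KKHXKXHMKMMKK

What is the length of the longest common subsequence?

8

Pick K at s[1]=t[2]; then X at s[2]=t[4]; then X at s[4]=t[6]; then H at s[6]=t[7]; then M at s[7]=t[8]; then M at s[8]=t[10]; then M at s[9]=t[11]; then K at s[13]=t[13]; all 8 characters appear in both, in order, and the DP table's final entry dp[15][13] is also 8, so no common subsequence is longer.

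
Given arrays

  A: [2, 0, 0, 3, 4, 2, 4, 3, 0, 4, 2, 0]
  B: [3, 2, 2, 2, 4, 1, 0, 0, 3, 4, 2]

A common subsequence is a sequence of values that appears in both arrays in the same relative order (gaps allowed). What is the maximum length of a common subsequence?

6

Pick 2 (A #1, B #4) → 0 (A #2, B #7) → 0 (A #3, B #8) → 3 (A #8, B #9) → 4 (A #10, B #10) → 2 (A #11, B #11); all 6 values appear in both, in order. dp[12][11] = 6 confirms this is the maximum.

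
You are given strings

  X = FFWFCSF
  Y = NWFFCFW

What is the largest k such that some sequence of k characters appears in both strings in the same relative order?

Taking F at X[2]=Y[3], then F at X[4]=Y[4], then C at X[5]=Y[5], then F at X[7]=Y[6] gives a common subsequence of length 4. dp[7][7] = 4 confirms this is the maximum.

4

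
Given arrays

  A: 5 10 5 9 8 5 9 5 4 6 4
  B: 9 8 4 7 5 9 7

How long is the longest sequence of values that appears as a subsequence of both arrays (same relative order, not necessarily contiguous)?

Pick 9 (A #4, B #1); then 8 (A #5, B #2); then 5 (A #6, B #5); then 9 (A #7, B #6); all 4 values appear in both, in order. The LCS DP gives dp[11][7] = 4, so this is optimal.

4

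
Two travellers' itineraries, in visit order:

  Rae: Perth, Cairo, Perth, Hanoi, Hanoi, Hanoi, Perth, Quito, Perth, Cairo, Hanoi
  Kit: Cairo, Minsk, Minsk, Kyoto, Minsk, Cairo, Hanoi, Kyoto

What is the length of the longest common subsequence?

Match Cairo at Rae[2]=Kit[1] → Cairo at Rae[10]=Kit[6] → Hanoi at Rae[11]=Kit[7] — 3 stops in the same relative order in both. The LCS DP gives dp[11][8] = 3, so this is optimal.

3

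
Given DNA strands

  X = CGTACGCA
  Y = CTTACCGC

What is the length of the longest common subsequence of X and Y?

6

Let dp[i][j] be the LCS length of the first i bases of X and the first j bases of Y. dp[i][j] = dp[i-1][j-1]+1 when the i-th and j-th bases match, else max(dp[i-1][j], dp[i][j-1]).
    ·  C  T  T  A  C  C  G  C
 ·  0  0  0  0  0  0  0  0  0
 C  0  1  1  1  1  1  1  1  1
 G  0  1  1  1  1  1  1  2  2
 T  0  1  2  2  2  2  2  2  2
 A  0  1  2  2  3  3  3  3  3
 C  0  1  2  2  3  4  4  4  4
 G  0  1  2  2  3  4  4  5  5
 C  0  1  2  2  3  4  5  5  6
 A  0  1  2  2  3  4  5  5  6
dp[8][8] = 6. One LCS (by backtracking along matches): CTACGC.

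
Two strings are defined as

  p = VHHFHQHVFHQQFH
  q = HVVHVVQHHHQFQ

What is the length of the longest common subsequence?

Pick V at p[1]=q[6], then H at p[2]=q[8], then H at p[3]=q[9], then H at p[5]=q[10], then Q at p[6]=q[11], then F at p[9]=q[12], then Q at p[12]=q[13]; all 7 characters appear in both, in order. dp[14][13] = 7 confirms this is the maximum.

7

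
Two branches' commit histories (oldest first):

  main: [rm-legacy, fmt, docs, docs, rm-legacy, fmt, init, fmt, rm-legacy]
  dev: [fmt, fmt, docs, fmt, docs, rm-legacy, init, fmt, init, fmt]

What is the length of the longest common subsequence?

7

Match fmt at main[2]=dev[2] → docs at main[3]=dev[3] → docs at main[4]=dev[5] → rm-legacy at main[5]=dev[6] → fmt at main[6]=dev[8] → init at main[7]=dev[9] → fmt at main[8]=dev[10] — 7 commits in the same relative order in both, and the DP table's final entry dp[9][10] is also 7, so no common subsequence is longer.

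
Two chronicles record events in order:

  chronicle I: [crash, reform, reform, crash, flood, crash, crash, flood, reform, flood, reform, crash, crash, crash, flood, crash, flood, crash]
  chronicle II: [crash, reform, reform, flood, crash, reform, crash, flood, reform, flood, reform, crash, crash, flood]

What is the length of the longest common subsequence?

Match crash (chronicle I #1, chronicle II #1), reform (chronicle I #2, chronicle II #2), reform (chronicle I #3, chronicle II #3), flood (chronicle I #5, chronicle II #4), crash (chronicle I #6, chronicle II #5), crash (chronicle I #7, chronicle II #7), flood (chronicle I #8, chronicle II #8), reform (chronicle I #9, chronicle II #9), flood (chronicle I #10, chronicle II #10), reform (chronicle I #11, chronicle II #11), crash (chronicle I #14, chronicle II #12), crash (chronicle I #16, chronicle II #13), flood (chronicle I #17, chronicle II #14) — 13 events in the same relative order in both, and the DP table's final entry dp[18][14] is also 13, so no common subsequence is longer.

13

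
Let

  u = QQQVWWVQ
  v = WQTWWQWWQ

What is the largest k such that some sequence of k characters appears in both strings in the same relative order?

5

Pick Q at u[1]=v[2]; then Q at u[3]=v[6]; then W at u[5]=v[7]; then W at u[6]=v[8]; then Q at u[8]=v[9]; all 5 characters appear in both, in order. dp[8][9] = 5 confirms this is the maximum.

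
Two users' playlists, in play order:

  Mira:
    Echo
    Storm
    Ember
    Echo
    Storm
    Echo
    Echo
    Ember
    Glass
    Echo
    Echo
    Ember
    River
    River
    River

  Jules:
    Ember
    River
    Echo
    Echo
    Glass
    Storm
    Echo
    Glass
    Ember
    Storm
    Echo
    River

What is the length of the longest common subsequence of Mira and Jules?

7

Pick Echo at Mira[1]=Jules[3] → Echo at Mira[4]=Jules[4] → Storm at Mira[5]=Jules[6] → Echo at Mira[6]=Jules[7] → Ember at Mira[8]=Jules[9] → Echo at Mira[11]=Jules[11] → River at Mira[15]=Jules[12]; all 7 songs appear in both, in order. Since dp[15][12] = 7, nothing longer is possible.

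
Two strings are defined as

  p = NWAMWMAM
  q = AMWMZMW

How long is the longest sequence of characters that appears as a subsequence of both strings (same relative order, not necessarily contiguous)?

5

Let dp[i][j] be the LCS length of the first i characters of p and the first j characters of q. dp[i][j] = dp[i-1][j-1]+1 when the i-th and j-th characters match, else max(dp[i-1][j], dp[i][j-1]).
    ·  A  M  W  M  Z  M  W
 ·  0  0  0  0  0  0  0  0
 N  0  0  0  0  0  0  0  0
 W  0  0  0  1  1  1  1  1
 A  0  1  1  1  1  1  1  1
 M  0  1  2  2  2  2  2  2
 W  0  1  2  3  3  3  3  3
 M  0  1  2  3  4  4  4  4
 A  0  1  2  3  4  4  4  4
 M  0  1  2  3  4  4  5  5
dp[8][7] = 5. One LCS (by backtracking along matches): AMWMM.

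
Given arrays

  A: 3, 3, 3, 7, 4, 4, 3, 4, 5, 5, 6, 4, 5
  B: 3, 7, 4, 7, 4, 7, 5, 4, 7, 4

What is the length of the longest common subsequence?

Taking 3 at A[3]=B[1], then 7 at A[4]=B[2], then 4 at A[5]=B[3], then 4 at A[6]=B[5], then 4 at A[8]=B[8], then 4 at A[12]=B[10] gives a common subsequence of length 6, and the DP table's final entry dp[13][10] is also 6, so no common subsequence is longer.

6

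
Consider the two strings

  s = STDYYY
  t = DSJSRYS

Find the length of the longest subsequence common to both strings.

2

Pick S at s[1]=t[4], Y at s[4]=t[6]; all 2 characters appear in both, in order. dp[6][7] = 2 confirms this is the maximum.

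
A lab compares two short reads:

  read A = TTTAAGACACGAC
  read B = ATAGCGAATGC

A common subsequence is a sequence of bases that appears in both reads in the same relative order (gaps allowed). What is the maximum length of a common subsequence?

Taking T at read A[3]=read B[2]; then A at read A[4]=read B[3]; then G at read A[6]=read B[6]; then A at read A[7]=read B[7]; then A at read A[9]=read B[8]; then G at read A[11]=read B[10]; then C at read A[13]=read B[11] gives a common subsequence of length 7. Since dp[13][11] = 7, nothing longer is possible.

7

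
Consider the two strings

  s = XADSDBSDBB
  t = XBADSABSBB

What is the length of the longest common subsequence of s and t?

8

Pick X (s #1, t #1), A (s #2, t #3), D (s #3, t #4), S (s #4, t #5), B (s #6, t #7), S (s #7, t #8), B (s #9, t #9), B (s #10, t #10); all 8 characters appear in both, in order. dp[10][10] = 8 confirms this is the maximum.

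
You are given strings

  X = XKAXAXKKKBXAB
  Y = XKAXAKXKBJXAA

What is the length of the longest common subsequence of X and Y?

10

One common subsequence of length 10: X (X #1, Y #1), then K (X #2, Y #2), then A (X #3, Y #3), then X (X #4, Y #4), then A (X #5, Y #5), then X (X #6, Y #7), then K (X #9, Y #8), then B (X #10, Y #9), then X (X #11, Y #11), then A (X #12, Y #13). dp[13][13] = 10 confirms this is the maximum.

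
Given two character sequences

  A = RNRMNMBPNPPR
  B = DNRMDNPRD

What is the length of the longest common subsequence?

6

Taking N at A[2]=B[2], then R at A[3]=B[3], then M at A[4]=B[4], then N at A[9]=B[6], then P at A[11]=B[7], then R at A[12]=B[8] gives a common subsequence of length 6, and the DP table's final entry dp[12][9] is also 6, so no common subsequence is longer.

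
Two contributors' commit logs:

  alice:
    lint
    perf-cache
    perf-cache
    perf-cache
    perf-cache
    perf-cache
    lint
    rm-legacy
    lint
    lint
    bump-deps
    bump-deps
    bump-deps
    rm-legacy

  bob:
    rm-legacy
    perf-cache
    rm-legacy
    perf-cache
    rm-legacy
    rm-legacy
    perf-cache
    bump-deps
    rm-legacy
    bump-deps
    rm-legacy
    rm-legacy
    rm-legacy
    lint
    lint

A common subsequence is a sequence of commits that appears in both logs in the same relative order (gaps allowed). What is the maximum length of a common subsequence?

Taking perf-cache [2,2]; then perf-cache [3,4]; then perf-cache [4,7]; then rm-legacy [8,13]; then lint [9,14]; then lint [10,15] gives a common subsequence of length 6, and the DP table's final entry dp[14][15] is also 6, so no common subsequence is longer.

6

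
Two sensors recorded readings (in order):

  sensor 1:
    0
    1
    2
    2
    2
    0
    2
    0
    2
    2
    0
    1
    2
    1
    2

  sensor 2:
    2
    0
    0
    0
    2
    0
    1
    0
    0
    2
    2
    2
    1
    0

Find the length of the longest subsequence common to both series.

8

Pick 0 (sensor 1 #1, sensor 2 #6), then 1 (sensor 1 #2, sensor 2 #7), then 0 (sensor 1 #6, sensor 2 #8), then 0 (sensor 1 #8, sensor 2 #9), then 2 (sensor 1 #9, sensor 2 #10), then 2 (sensor 1 #10, sensor 2 #11), then 2 (sensor 1 #13, sensor 2 #12), then 1 (sensor 1 #14, sensor 2 #13); all 8 values appear in both, in order. dp[15][14] = 8 confirms this is the maximum.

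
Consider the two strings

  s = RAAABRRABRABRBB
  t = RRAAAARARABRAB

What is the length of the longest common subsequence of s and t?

Match R [1,2]; then A [2,4]; then A [3,5]; then A [4,6]; then R [6,7]; then R [7,9]; then A [8,10]; then B [9,11]; then R [10,12]; then A [11,13]; then B [15,14] — 11 characters in the same relative order in both. The LCS DP gives dp[15][14] = 11, so this is optimal.

11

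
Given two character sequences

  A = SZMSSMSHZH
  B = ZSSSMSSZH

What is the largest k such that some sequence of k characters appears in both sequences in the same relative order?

Let dp[i][j] be the LCS length of the first i characters of A and the first j characters of B. dp[i][j] = dp[i-1][j-1]+1 when the i-th and j-th characters match, else max(dp[i-1][j], dp[i][j-1]).
    ·  Z  S  S  S  M  S  S  Z  H
 ·  0  0  0  0  0  0  0  0  0  0
 S  0  0  1  1  1  1  1  1  1  1
 Z  0  1  1  1  1  1  1  1  2  2
 M  0  1  1  1  1  2  2  2  2  2
 S  0  1  2  2  2  2  3  3  3  3
 S  0  1  2  3  3  3  3  4  4  4
 M  0  1  2  3  3  4  4  4  4  4
 S  0  1  2  3  4  4  5  5  5  5
 H  0  1  2  3  4  4  5  5  5  6
 Z  0  1  2  3  4  4  5  5  6  6
 H  0  1  2  3  4  4  5  5  6  7
dp[10][9] = 7. One LCS (by backtracking along matches): SSSMSZH.

7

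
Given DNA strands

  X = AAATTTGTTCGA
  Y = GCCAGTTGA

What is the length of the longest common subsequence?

Let dp[i][j] be the LCS length of the first i bases of X and the first j bases of Y. dp[i][j] = dp[i-1][j-1]+1 when the i-th and j-th bases match, else max(dp[i-1][j], dp[i][j-1]).
    ·  G  C  C  A  G  T  T  G  A
 ·  0  0  0  0  0  0  0  0  0  0
 A  0  0  0  0  1  1  1  1  1  1
 A  0  0  0  0  1  1  1  1  1  2
 A  0  0  0  0  1  1  1  1  1  2
 T  0  0  0  0  1  1  2  2  2  2
 T  0  0  0  0  1  1  2  3  3  3
 T  0  0  0  0  1  1  2  3  3  3
 G  0  1  1  1  1  2  2  3  4  4
 T  0  1  1  1  1  2  3  3  4  4
 T  0  1  1  1  1  2  3  4  4  4
 C  0  1  2  2  2  2  3  4  4  4
 G  0  1  2  2  2  3  3  4  5  5
 A  0  1  2  2  3  3  3  4  5  6
dp[12][9] = 6. One LCS (by backtracking along matches): AGTTGA.

6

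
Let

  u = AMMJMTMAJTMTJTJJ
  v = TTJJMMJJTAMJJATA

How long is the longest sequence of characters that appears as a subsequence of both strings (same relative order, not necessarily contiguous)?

8

Pick M (u #2, v #5), M (u #3, v #6), J (u #4, v #8), T (u #6, v #9), M (u #7, v #11), J (u #9, v #12), J (u #13, v #13), T (u #14, v #15); all 8 characters appear in both, in order. dp[16][16] = 8 confirms this is the maximum.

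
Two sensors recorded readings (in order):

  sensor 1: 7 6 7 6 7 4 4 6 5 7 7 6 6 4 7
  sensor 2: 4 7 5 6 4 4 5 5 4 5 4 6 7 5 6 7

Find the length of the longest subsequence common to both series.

Pick 7 (sensor 1 #1, sensor 2 #2), 6 (sensor 1 #2, sensor 2 #4), 4 (sensor 1 #6, sensor 2 #9), 4 (sensor 1 #7, sensor 2 #11), 6 (sensor 1 #8, sensor 2 #12), 5 (sensor 1 #9, sensor 2 #14), 6 (sensor 1 #13, sensor 2 #15), 7 (sensor 1 #15, sensor 2 #16); all 8 values appear in both, in order. The LCS DP gives dp[15][16] = 8, so this is optimal.

8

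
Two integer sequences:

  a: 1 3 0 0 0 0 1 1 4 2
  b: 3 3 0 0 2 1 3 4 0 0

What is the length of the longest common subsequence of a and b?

5

Let dp[i][j] be the LCS length of the first i values of a and the first j values of b. dp[i][j] = dp[i-1][j-1]+1 when the i-th and j-th values match, else max(dp[i-1][j], dp[i][j-1]).
    ·  3  3  0  0  2  1  3  4  0  0
 ·  0  0  0  0  0  0  0  0  0  0  0
 1  0  0  0  0  0  0  1  1  1  1  1
 3  0  1  1  1  1  1  1  2  2  2  2
 0  0  1  1  2  2  2  2  2  2  3  3
 0  0  1  1  2  3  3  3  3  3  3  4
 0  0  1  1  2  3  3  3  3  3  4  4
 0  0  1  1  2  3  3  3  3  3  4  5
 1  0  1  1  2  3  3  4  4  4  4  5
 1  0  1  1  2  3  3  4  4  4  4  5
 4  0  1  1  2  3  3  4  4  5  5  5
 2  0  1  1  2  3  4  4  4  5  5  5
dp[10][10] = 5. One LCS (by backtracking along matches): 3, 0, 0, 0, 0.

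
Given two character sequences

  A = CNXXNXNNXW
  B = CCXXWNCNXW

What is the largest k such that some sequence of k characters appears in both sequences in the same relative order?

7

Let dp[i][j] be the LCS length of the first i characters of A and the first j characters of B. dp[i][j] = dp[i-1][j-1]+1 when the i-th and j-th characters match, else max(dp[i-1][j], dp[i][j-1]).
    ·  C  C  X  X  W  N  C  N  X  W
 ·  0  0  0  0  0  0  0  0  0  0  0
 C  0  1  1  1  1  1  1  1  1  1  1
 N  0  1  1  1  1  1  2  2  2  2  2
 X  0  1  1  2  2  2  2  2  2  3  3
 X  0  1  1  2  3  3  3  3  3  3  3
 N  0  1  1  2  3  3  4  4  4  4  4
 X  0  1  1  2  3  3  4  4  4  5  5
 N  0  1  1  2  3  3  4  4  5  5  5
 N  0  1  1  2  3  3  4  4  5  5  5
 X  0  1  1  2  3  3  4  4  5  6  6
 W  0  1  1  2  3  4  4  4  5  6  7
dp[10][10] = 7. One LCS (by backtracking along matches): CXXNNXW.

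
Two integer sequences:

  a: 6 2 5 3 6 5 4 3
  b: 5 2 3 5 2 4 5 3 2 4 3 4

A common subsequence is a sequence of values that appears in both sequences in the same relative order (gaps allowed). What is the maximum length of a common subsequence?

Let dp[i][j] be the LCS length of the first i values of a and the first j values of b. dp[i][j] = dp[i-1][j-1]+1 when the i-th and j-th values match, else max(dp[i-1][j], dp[i][j-1]).
    ·  5  2  3  5  2  4  5  3  2  4  3  4
 ·  0  0  0  0  0  0  0  0  0  0  0  0  0
 6  0  0  0  0  0  0  0  0  0  0  0  0  0
 2  0  0  1  1  1  1  1  1  1  1  1  1  1
 5  0  1  1  1  2  2  2  2  2  2  2  2  2
 3  0  1  1  2  2  2  2  2  3  3  3  3  3
 6  0  1  1  2  2  2  2  2  3  3  3  3  3
 5  0  1  1  2  3  3  3  3  3  3  3  3  3
 4  0  1  1  2  3  3  4  4  4  4  4  4  4
 3  0  1  1  2  3  3  4  4  5  5  5  5  5
dp[8][12] = 5. One LCS (by backtracking along matches): 2, 5, 3, 4, 3.

5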